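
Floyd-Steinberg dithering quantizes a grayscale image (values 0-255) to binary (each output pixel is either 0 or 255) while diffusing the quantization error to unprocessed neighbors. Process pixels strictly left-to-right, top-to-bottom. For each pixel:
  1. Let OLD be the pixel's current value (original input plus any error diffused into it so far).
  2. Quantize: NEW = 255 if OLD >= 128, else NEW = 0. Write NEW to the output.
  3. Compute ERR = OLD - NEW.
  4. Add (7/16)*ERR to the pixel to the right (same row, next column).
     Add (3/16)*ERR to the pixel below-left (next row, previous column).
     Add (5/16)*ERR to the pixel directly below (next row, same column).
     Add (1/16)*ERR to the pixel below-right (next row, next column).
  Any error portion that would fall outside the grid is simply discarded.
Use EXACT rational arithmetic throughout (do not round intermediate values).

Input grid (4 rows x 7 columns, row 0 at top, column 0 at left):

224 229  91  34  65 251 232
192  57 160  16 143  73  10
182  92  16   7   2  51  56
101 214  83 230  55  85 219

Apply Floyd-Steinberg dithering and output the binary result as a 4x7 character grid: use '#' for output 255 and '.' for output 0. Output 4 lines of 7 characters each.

(0,0): OLD=224 → NEW=255, ERR=-31
(0,1): OLD=3447/16 → NEW=255, ERR=-633/16
(0,2): OLD=18865/256 → NEW=0, ERR=18865/256
(0,3): OLD=271319/4096 → NEW=0, ERR=271319/4096
(0,4): OLD=6159073/65536 → NEW=0, ERR=6159073/65536
(0,5): OLD=306306087/1048576 → NEW=255, ERR=38919207/1048576
(0,6): OLD=4164748561/16777216 → NEW=255, ERR=-113441519/16777216
(1,0): OLD=44773/256 → NEW=255, ERR=-20507/256
(1,1): OLD=43971/2048 → NEW=0, ERR=43971/2048
(1,2): OLD=13262463/65536 → NEW=255, ERR=-3449217/65536
(1,3): OLD=9411219/262144 → NEW=0, ERR=9411219/262144
(1,4): OLD=3341597145/16777216 → NEW=255, ERR=-936592935/16777216
(1,5): OLD=8694786217/134217728 → NEW=0, ERR=8694786217/134217728
(1,6): OLD=82782337735/2147483648 → NEW=0, ERR=82782337735/2147483648
(2,0): OLD=5275409/32768 → NEW=255, ERR=-3080431/32768
(2,1): OLD=44780875/1048576 → NEW=0, ERR=44780875/1048576
(2,2): OLD=441412001/16777216 → NEW=0, ERR=441412001/16777216
(2,3): OLD=2143871961/134217728 → NEW=0, ERR=2143871961/134217728
(2,4): OLD=6370628201/1073741824 → NEW=0, ERR=6370628201/1073741824
(2,5): OLD=2665581466467/34359738368 → NEW=0, ERR=2665581466467/34359738368
(2,6): OLD=58293848133349/549755813888 → NEW=0, ERR=58293848133349/549755813888
(3,0): OLD=1335972481/16777216 → NEW=0, ERR=1335972481/16777216
(3,1): OLD=35063260141/134217728 → NEW=255, ERR=837739501/134217728
(3,2): OLD=106962683607/1073741824 → NEW=0, ERR=106962683607/1073741824
(3,3): OLD=1208306457169/4294967296 → NEW=255, ERR=113089796689/4294967296
(3,4): OLD=46134474512001/549755813888 → NEW=0, ERR=46134474512001/549755813888
(3,5): OLD=730999525914003/4398046511104 → NEW=255, ERR=-390502334417517/4398046511104
(3,6): OLD=15350186987027533/70368744177664 → NEW=255, ERR=-2593842778276787/70368744177664
Row 0: ##...##
Row 1: #.#.#..
Row 2: #......
Row 3: .#.#.##

Answer: ##...##
#.#.#..
#......
.#.#.##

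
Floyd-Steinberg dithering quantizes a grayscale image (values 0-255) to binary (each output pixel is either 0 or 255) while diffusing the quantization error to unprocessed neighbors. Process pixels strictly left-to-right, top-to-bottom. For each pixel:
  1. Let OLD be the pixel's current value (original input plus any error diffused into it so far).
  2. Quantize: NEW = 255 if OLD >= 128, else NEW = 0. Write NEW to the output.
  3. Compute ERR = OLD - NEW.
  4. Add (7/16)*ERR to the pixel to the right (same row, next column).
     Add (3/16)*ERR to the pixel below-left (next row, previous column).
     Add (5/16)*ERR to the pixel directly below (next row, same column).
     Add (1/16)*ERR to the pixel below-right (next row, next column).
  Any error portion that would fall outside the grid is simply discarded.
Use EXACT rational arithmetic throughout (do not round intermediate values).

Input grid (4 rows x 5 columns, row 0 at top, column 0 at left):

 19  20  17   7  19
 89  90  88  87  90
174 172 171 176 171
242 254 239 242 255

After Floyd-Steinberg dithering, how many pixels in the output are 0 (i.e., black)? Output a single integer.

Answer: 10

Derivation:
(0,0): OLD=19 → NEW=0, ERR=19
(0,1): OLD=453/16 → NEW=0, ERR=453/16
(0,2): OLD=7523/256 → NEW=0, ERR=7523/256
(0,3): OLD=81333/4096 → NEW=0, ERR=81333/4096
(0,4): OLD=1814515/65536 → NEW=0, ERR=1814515/65536
(1,0): OLD=25663/256 → NEW=0, ERR=25663/256
(1,1): OLD=305977/2048 → NEW=255, ERR=-216263/2048
(1,2): OLD=3701293/65536 → NEW=0, ERR=3701293/65536
(1,3): OLD=32752809/262144 → NEW=0, ERR=32752809/262144
(1,4): OLD=648252635/4194304 → NEW=255, ERR=-421294885/4194304
(2,0): OLD=6079363/32768 → NEW=255, ERR=-2276477/32768
(2,1): OLD=131555921/1048576 → NEW=0, ERR=131555921/1048576
(2,2): OLD=4368205875/16777216 → NEW=255, ERR=90015795/16777216
(2,3): OLD=54247642089/268435456 → NEW=255, ERR=-14203399191/268435456
(2,4): OLD=533740126495/4294967296 → NEW=0, ERR=533740126495/4294967296
(3,0): OLD=4090517715/16777216 → NEW=255, ERR=-187672365/16777216
(3,1): OLD=38248932055/134217728 → NEW=255, ERR=4023411415/134217728
(3,2): OLD=1081094325357/4294967296 → NEW=255, ERR=-14122335123/4294967296
(3,3): OLD=2127406188997/8589934592 → NEW=255, ERR=-63027131963/8589934592
(3,4): OLD=39488635702457/137438953472 → NEW=255, ERR=4441702567097/137438953472
Output grid:
  Row 0: .....  (5 black, running=5)
  Row 1: .#..#  (3 black, running=8)
  Row 2: #.##.  (2 black, running=10)
  Row 3: #####  (0 black, running=10)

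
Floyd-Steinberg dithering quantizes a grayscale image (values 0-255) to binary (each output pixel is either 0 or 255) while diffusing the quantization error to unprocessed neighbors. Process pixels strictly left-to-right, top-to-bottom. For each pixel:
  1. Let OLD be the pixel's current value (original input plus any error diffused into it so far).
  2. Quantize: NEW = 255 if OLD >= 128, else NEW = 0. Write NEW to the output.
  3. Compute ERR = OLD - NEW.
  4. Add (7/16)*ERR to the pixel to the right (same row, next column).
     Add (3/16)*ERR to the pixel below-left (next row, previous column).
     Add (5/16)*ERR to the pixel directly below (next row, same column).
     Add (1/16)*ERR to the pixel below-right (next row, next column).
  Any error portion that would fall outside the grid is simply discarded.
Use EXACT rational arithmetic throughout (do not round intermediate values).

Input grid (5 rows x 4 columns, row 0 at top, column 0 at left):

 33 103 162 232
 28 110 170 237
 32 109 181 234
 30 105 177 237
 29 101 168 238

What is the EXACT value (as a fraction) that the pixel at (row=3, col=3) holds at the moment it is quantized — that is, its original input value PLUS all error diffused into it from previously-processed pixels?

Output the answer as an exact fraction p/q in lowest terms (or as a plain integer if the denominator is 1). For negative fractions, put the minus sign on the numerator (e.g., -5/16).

(0,0): OLD=33 → NEW=0, ERR=33
(0,1): OLD=1879/16 → NEW=0, ERR=1879/16
(0,2): OLD=54625/256 → NEW=255, ERR=-10655/256
(0,3): OLD=875687/4096 → NEW=255, ERR=-168793/4096
(1,0): OLD=15445/256 → NEW=0, ERR=15445/256
(1,1): OLD=342739/2048 → NEW=255, ERR=-179501/2048
(1,2): OLD=7750351/65536 → NEW=0, ERR=7750351/65536
(1,3): OLD=286533849/1048576 → NEW=255, ERR=19146969/1048576
(2,0): OLD=1127873/32768 → NEW=0, ERR=1127873/32768
(2,1): OLD=128569819/1048576 → NEW=0, ERR=128569819/1048576
(2,2): OLD=565278663/2097152 → NEW=255, ERR=30504903/2097152
(2,3): OLD=8504752331/33554432 → NEW=255, ERR=-51627829/33554432
(3,0): OLD=1069485617/16777216 → NEW=0, ERR=1069485617/16777216
(3,1): OLD=47267296367/268435456 → NEW=255, ERR=-21183744913/268435456
(3,2): OLD=663120940689/4294967296 → NEW=255, ERR=-432095719791/4294967296
(3,3): OLD=13291278178679/68719476736 → NEW=255, ERR=-4232188389001/68719476736
Target (3,3): original=237, with diffused error = 13291278178679/68719476736

Answer: 13291278178679/68719476736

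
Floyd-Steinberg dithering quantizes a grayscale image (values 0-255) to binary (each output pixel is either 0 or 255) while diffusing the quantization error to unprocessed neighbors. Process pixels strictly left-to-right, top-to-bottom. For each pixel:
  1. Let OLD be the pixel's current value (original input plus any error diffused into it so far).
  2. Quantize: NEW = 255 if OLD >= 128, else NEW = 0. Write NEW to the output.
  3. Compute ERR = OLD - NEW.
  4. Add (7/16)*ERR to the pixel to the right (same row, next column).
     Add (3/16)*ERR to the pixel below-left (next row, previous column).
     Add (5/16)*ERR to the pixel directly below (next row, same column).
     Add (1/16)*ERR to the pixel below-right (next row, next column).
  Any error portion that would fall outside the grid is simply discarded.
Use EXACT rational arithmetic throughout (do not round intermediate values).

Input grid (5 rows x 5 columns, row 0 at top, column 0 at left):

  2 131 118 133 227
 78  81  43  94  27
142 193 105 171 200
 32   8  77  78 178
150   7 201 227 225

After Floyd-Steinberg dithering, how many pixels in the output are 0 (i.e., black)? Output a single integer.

(0,0): OLD=2 → NEW=0, ERR=2
(0,1): OLD=1055/8 → NEW=255, ERR=-985/8
(0,2): OLD=8209/128 → NEW=0, ERR=8209/128
(0,3): OLD=329847/2048 → NEW=255, ERR=-192393/2048
(0,4): OLD=6091585/32768 → NEW=255, ERR=-2264255/32768
(1,0): OLD=7109/128 → NEW=0, ERR=7109/128
(1,1): OLD=80867/1024 → NEW=0, ERR=80867/1024
(1,2): OLD=2368543/32768 → NEW=0, ERR=2368543/32768
(1,3): OLD=11445043/131072 → NEW=0, ERR=11445043/131072
(1,4): OLD=79140153/2097152 → NEW=0, ERR=79140153/2097152
(2,0): OLD=2853489/16384 → NEW=255, ERR=-1324431/16384
(2,1): OLD=104509803/524288 → NEW=255, ERR=-29183637/524288
(2,2): OLD=1044746241/8388608 → NEW=0, ERR=1044746241/8388608
(2,3): OLD=35482897779/134217728 → NEW=255, ERR=1257377139/134217728
(2,4): OLD=475342942565/2147483648 → NEW=255, ERR=-72265387675/2147483648
(3,0): OLD=-31024415/8388608 → NEW=0, ERR=-31024415/8388608
(3,1): OLD=489005005/67108864 → NEW=0, ERR=489005005/67108864
(3,2): OLD=252083130591/2147483648 → NEW=0, ERR=252083130591/2147483648
(3,3): OLD=574486319079/4294967296 → NEW=255, ERR=-520730341401/4294967296
(3,4): OLD=7904536660899/68719476736 → NEW=0, ERR=7904536660899/68719476736
(4,0): OLD=161287312015/1073741824 → NEW=255, ERR=-112516853105/1073741824
(4,1): OLD=-508169832561/34359738368 → NEW=0, ERR=-508169832561/34359738368
(4,2): OLD=114863222579777/549755813888 → NEW=255, ERR=-25324509961663/549755813888
(4,3): OLD=1740416289105807/8796093022208 → NEW=255, ERR=-502587431557233/8796093022208
(4,4): OLD=32140270582834281/140737488355328 → NEW=255, ERR=-3747788947774359/140737488355328
Output grid:
  Row 0: .#.##  (2 black, running=2)
  Row 1: .....  (5 black, running=7)
  Row 2: ##.##  (1 black, running=8)
  Row 3: ...#.  (4 black, running=12)
  Row 4: #.###  (1 black, running=13)

Answer: 13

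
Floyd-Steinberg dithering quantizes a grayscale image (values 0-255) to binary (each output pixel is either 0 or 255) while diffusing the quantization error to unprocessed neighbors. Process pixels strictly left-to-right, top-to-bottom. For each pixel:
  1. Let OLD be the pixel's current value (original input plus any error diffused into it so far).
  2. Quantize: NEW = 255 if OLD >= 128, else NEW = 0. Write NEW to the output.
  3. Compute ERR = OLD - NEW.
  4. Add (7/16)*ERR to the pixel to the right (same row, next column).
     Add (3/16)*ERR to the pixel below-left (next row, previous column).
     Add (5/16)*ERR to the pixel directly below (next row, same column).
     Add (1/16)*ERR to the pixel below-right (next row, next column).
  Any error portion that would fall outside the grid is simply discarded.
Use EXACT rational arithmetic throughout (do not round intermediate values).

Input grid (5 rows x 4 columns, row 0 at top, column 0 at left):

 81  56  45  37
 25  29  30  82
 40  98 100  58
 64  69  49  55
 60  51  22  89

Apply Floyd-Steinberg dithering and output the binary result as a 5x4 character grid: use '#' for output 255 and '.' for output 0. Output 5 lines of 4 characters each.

(0,0): OLD=81 → NEW=0, ERR=81
(0,1): OLD=1463/16 → NEW=0, ERR=1463/16
(0,2): OLD=21761/256 → NEW=0, ERR=21761/256
(0,3): OLD=303879/4096 → NEW=0, ERR=303879/4096
(1,0): OLD=17269/256 → NEW=0, ERR=17269/256
(1,1): OLD=221363/2048 → NEW=0, ERR=221363/2048
(1,2): OLD=8092207/65536 → NEW=0, ERR=8092207/65536
(1,3): OLD=172509817/1048576 → NEW=255, ERR=-94877063/1048576
(2,0): OLD=2665569/32768 → NEW=0, ERR=2665569/32768
(2,1): OLD=204193979/1048576 → NEW=255, ERR=-63192901/1048576
(2,2): OLD=213931815/2097152 → NEW=0, ERR=213931815/2097152
(2,3): OLD=2753859755/33554432 → NEW=0, ERR=2753859755/33554432
(3,0): OLD=1310654161/16777216 → NEW=0, ERR=1310654161/16777216
(3,1): OLD=29140328399/268435456 → NEW=0, ERR=29140328399/268435456
(3,2): OLD=601267309361/4294967296 → NEW=255, ERR=-493949351119/4294967296
(3,3): OLD=2522528362967/68719476736 → NEW=0, ERR=2522528362967/68719476736
(4,0): OLD=449971355837/4294967296 → NEW=0, ERR=449971355837/4294967296
(4,1): OLD=3919699244087/34359738368 → NEW=0, ERR=3919699244087/34359738368
(4,2): OLD=54576606297815/1099511627776 → NEW=0, ERR=54576606297815/1099511627776
(4,3): OLD=2023092037188625/17592186044416 → NEW=0, ERR=2023092037188625/17592186044416
Row 0: ....
Row 1: ...#
Row 2: .#..
Row 3: ..#.
Row 4: ....

Answer: ....
...#
.#..
..#.
....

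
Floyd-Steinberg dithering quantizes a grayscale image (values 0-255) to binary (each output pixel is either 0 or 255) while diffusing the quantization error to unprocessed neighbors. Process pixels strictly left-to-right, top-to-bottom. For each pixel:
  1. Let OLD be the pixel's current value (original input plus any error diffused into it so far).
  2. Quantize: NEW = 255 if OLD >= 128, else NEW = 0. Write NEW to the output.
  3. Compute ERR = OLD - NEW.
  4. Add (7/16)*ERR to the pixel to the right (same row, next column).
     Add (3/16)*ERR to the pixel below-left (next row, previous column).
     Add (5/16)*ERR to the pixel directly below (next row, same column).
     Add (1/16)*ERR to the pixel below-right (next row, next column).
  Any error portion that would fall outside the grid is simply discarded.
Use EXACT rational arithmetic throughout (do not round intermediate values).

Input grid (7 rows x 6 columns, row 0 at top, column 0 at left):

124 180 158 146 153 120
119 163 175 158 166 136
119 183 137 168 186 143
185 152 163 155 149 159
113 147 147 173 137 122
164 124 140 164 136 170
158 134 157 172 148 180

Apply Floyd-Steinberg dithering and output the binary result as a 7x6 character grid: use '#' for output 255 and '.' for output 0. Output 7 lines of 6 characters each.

Answer: .##.#.
#.##.#
.#.##.
###.##
.#.#..
#.##.#
#.#.##

Derivation:
(0,0): OLD=124 → NEW=0, ERR=124
(0,1): OLD=937/4 → NEW=255, ERR=-83/4
(0,2): OLD=9531/64 → NEW=255, ERR=-6789/64
(0,3): OLD=101981/1024 → NEW=0, ERR=101981/1024
(0,4): OLD=3220619/16384 → NEW=255, ERR=-957301/16384
(0,5): OLD=24756173/262144 → NEW=0, ERR=24756173/262144
(1,0): OLD=9847/64 → NEW=255, ERR=-6473/64
(1,1): OLD=51265/512 → NEW=0, ERR=51265/512
(1,2): OLD=3326485/16384 → NEW=255, ERR=-851435/16384
(1,3): OLD=9751825/65536 → NEW=255, ERR=-6959855/65536
(1,4): OLD=525170099/4194304 → NEW=0, ERR=525170099/4194304
(1,5): OLD=14538420981/67108864 → NEW=255, ERR=-2574339339/67108864
(2,0): OLD=869723/8192 → NEW=0, ERR=869723/8192
(2,1): OLD=64139481/262144 → NEW=255, ERR=-2707239/262144
(2,2): OLD=430283595/4194304 → NEW=0, ERR=430283595/4194304
(2,3): OLD=6708331827/33554432 → NEW=255, ERR=-1848048333/33554432
(2,4): OLD=201007000985/1073741824 → NEW=255, ERR=-72797164135/1073741824
(2,5): OLD=1875637542591/17179869184 → NEW=0, ERR=1875637542591/17179869184
(3,0): OLD=906980203/4194304 → NEW=255, ERR=-162567317/4194304
(3,1): OLD=5291072975/33554432 → NEW=255, ERR=-3265307185/33554432
(3,2): OLD=37986740285/268435456 → NEW=255, ERR=-30464300995/268435456
(3,3): OLD=1405952670295/17179869184 → NEW=0, ERR=1405952670295/17179869184
(3,4): OLD=24827707788599/137438953472 → NEW=255, ERR=-10219225346761/137438953472
(3,5): OLD=343817584899801/2199023255552 → NEW=255, ERR=-216933345265959/2199023255552
(4,0): OLD=44367798821/536870912 → NEW=0, ERR=44367798821/536870912
(4,1): OLD=1108475979425/8589934592 → NEW=255, ERR=-1081957341535/8589934592
(4,2): OLD=18057093953043/274877906944 → NEW=0, ERR=18057093953043/274877906944
(4,3): OLD=907227121416447/4398046511104 → NEW=255, ERR=-214274738915073/4398046511104
(4,4): OLD=5563842536452463/70368744177664 → NEW=0, ERR=5563842536452463/70368744177664
(4,5): OLD=136365107769872297/1125899906842624 → NEW=0, ERR=136365107769872297/1125899906842624
(5,0): OLD=22843540250483/137438953472 → NEW=255, ERR=-12203392884877/137438953472
(5,1): OLD=278284687198499/4398046511104 → NEW=0, ERR=278284687198499/4398046511104
(5,2): OLD=6023699067947377/35184372088832 → NEW=255, ERR=-2948315814704783/35184372088832
(5,3): OLD=147543327864453931/1125899906842624 → NEW=255, ERR=-139561148380415189/1125899906842624
(5,4): OLD=284047318961274843/2251799813685248 → NEW=0, ERR=284047318961274843/2251799813685248
(5,5): OLD=9654920764818000247/36028797018963968 → NEW=255, ERR=467577524982188407/36028797018963968
(6,0): OLD=10000572780086089/70368744177664 → NEW=255, ERR=-7943456985218231/70368744177664
(6,1): OLD=93591131550978197/1125899906842624 → NEW=0, ERR=93591131550978197/1125899906842624
(6,2): OLD=666056347818580941/4503599627370496 → NEW=255, ERR=-482361557160895539/4503599627370496
(6,3): OLD=7553051796274469273/72057594037927936 → NEW=0, ERR=7553051796274469273/72057594037927936
(6,4): OLD=262824867943085170585/1152921504606846976 → NEW=255, ERR=-31170115731660808295/1152921504606846976
(6,5): OLD=3322467754451416497551/18446744073709551616 → NEW=255, ERR=-1381451984344519164529/18446744073709551616
Row 0: .##.#.
Row 1: #.##.#
Row 2: .#.##.
Row 3: ###.##
Row 4: .#.#..
Row 5: #.##.#
Row 6: #.#.##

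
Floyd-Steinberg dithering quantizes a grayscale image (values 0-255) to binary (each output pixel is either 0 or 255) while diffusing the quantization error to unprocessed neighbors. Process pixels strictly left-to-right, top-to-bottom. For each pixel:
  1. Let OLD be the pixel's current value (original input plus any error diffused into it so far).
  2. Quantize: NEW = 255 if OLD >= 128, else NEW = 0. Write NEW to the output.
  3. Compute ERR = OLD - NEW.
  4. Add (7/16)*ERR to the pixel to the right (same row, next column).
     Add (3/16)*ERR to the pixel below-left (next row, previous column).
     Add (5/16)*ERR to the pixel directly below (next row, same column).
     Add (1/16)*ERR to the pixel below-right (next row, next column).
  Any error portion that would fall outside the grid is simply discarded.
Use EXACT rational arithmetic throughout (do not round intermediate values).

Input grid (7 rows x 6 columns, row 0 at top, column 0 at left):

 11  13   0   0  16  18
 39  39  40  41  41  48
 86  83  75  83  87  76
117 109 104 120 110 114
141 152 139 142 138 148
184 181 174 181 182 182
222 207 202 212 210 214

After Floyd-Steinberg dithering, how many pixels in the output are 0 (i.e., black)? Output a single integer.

(0,0): OLD=11 → NEW=0, ERR=11
(0,1): OLD=285/16 → NEW=0, ERR=285/16
(0,2): OLD=1995/256 → NEW=0, ERR=1995/256
(0,3): OLD=13965/4096 → NEW=0, ERR=13965/4096
(0,4): OLD=1146331/65536 → NEW=0, ERR=1146331/65536
(0,5): OLD=26898685/1048576 → NEW=0, ERR=26898685/1048576
(1,0): OLD=11719/256 → NEW=0, ERR=11719/256
(1,1): OLD=136689/2048 → NEW=0, ERR=136689/2048
(1,2): OLD=4809541/65536 → NEW=0, ERR=4809541/65536
(1,3): OLD=20431329/262144 → NEW=0, ERR=20431329/262144
(1,4): OLD=1435920643/16777216 → NEW=0, ERR=1435920643/16777216
(1,5): OLD=25381701925/268435456 → NEW=0, ERR=25381701925/268435456
(2,0): OLD=3696875/32768 → NEW=0, ERR=3696875/32768
(2,1): OLD=178086985/1048576 → NEW=255, ERR=-89299895/1048576
(2,2): OLD=1333115931/16777216 → NEW=0, ERR=1333115931/16777216
(2,3): OLD=21844492035/134217728 → NEW=255, ERR=-12381028605/134217728
(2,4): OLD=412268192393/4294967296 → NEW=0, ERR=412268192393/4294967296
(2,5): OLD=10506689417295/68719476736 → NEW=255, ERR=-7016777150385/68719476736
(3,0): OLD=2286534587/16777216 → NEW=255, ERR=-1991655493/16777216
(3,1): OLD=7033016223/134217728 → NEW=0, ERR=7033016223/134217728
(3,2): OLD=138660288909/1073741824 → NEW=255, ERR=-135143876211/1073741824
(3,3): OLD=4059426353127/68719476736 → NEW=0, ERR=4059426353127/68719476736
(3,4): OLD=77477150410887/549755813888 → NEW=255, ERR=-62710582130553/549755813888
(3,5): OLD=335879772228745/8796093022208 → NEW=0, ERR=335879772228745/8796093022208
(4,0): OLD=244228023317/2147483648 → NEW=0, ERR=244228023317/2147483648
(4,1): OLD=6429122532625/34359738368 → NEW=255, ERR=-2332610751215/34359738368
(4,2): OLD=92708708721891/1099511627776 → NEW=0, ERR=92708708721891/1099511627776
(4,3): OLD=2957154665587087/17592186044416 → NEW=255, ERR=-1528852775738993/17592186044416
(4,4): OLD=21162375994782079/281474976710656 → NEW=0, ERR=21162375994782079/281474976710656
(4,5): OLD=836302322320064025/4503599627370496 → NEW=255, ERR=-312115582659412455/4503599627370496
(5,0): OLD=113695479367107/549755813888 → NEW=255, ERR=-26492253174333/549755813888
(5,1): OLD=2843247283508211/17592186044416 → NEW=255, ERR=-1642760157817869/17592186044416
(5,2): OLD=19556583254420641/140737488355328 → NEW=255, ERR=-16331476276187999/140737488355328
(5,3): OLD=551423200045458683/4503599627370496 → NEW=0, ERR=551423200045458683/4503599627370496
(5,4): OLD=2167462692029530235/9007199254740992 → NEW=255, ERR=-129373117929422725/9007199254740992
(5,5): OLD=22879392609538711607/144115188075855872 → NEW=255, ERR=-13869980349804535753/144115188075855872
(6,0): OLD=53320403848418745/281474976710656 → NEW=255, ERR=-18455715212798535/281474976710656
(6,1): OLD=560081412468286917/4503599627370496 → NEW=0, ERR=560081412468286917/4503599627370496
(6,2): OLD=4274222669621093309/18014398509481984 → NEW=255, ERR=-319448950296812611/18014398509481984
(6,3): OLD=67030493422065774889/288230376151711744 → NEW=255, ERR=-6468252496620719831/288230376151711744
(6,4): OLD=854547800228780926217/4611686018427387904 → NEW=255, ERR=-321432134470202989303/4611686018427387904
(6,5): OLD=11254952093455365102495/73786976294838206464 → NEW=255, ERR=-7560726861728377545825/73786976294838206464
Output grid:
  Row 0: ......  (6 black, running=6)
  Row 1: ......  (6 black, running=12)
  Row 2: .#.#.#  (3 black, running=15)
  Row 3: #.#.#.  (3 black, running=18)
  Row 4: .#.#.#  (3 black, running=21)
  Row 5: ###.##  (1 black, running=22)
  Row 6: #.####  (1 black, running=23)

Answer: 23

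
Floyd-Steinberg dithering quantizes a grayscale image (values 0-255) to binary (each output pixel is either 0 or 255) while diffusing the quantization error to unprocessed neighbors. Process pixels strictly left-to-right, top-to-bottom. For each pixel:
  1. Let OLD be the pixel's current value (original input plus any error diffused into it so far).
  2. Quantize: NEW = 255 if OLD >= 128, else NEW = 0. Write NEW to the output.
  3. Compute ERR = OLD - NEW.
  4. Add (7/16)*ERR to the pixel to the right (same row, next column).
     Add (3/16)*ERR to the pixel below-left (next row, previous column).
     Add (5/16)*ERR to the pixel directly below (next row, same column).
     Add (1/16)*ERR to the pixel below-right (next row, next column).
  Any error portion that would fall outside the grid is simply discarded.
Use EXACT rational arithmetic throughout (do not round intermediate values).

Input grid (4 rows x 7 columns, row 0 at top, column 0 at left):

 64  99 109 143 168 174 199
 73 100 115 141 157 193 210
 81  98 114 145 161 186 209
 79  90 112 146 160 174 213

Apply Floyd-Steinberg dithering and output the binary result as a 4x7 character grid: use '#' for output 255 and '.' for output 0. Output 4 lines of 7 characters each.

Answer: ..#.###
.#.#.##
.#.##.#
..#.###

Derivation:
(0,0): OLD=64 → NEW=0, ERR=64
(0,1): OLD=127 → NEW=0, ERR=127
(0,2): OLD=2633/16 → NEW=255, ERR=-1447/16
(0,3): OLD=26479/256 → NEW=0, ERR=26479/256
(0,4): OLD=873481/4096 → NEW=255, ERR=-170999/4096
(0,5): OLD=10206271/65536 → NEW=255, ERR=-6505409/65536
(0,6): OLD=163128761/1048576 → NEW=255, ERR=-104258119/1048576
(1,0): OLD=1869/16 → NEW=0, ERR=1869/16
(1,1): OLD=22763/128 → NEW=255, ERR=-9877/128
(1,2): OLD=328951/4096 → NEW=0, ERR=328951/4096
(1,3): OLD=3194531/16384 → NEW=255, ERR=-983389/16384
(1,4): OLD=110674017/1048576 → NEW=0, ERR=110674017/1048576
(1,5): OLD=1567868993/8388608 → NEW=255, ERR=-571226047/8388608
(1,6): OLD=19184123439/134217728 → NEW=255, ERR=-15041397201/134217728
(2,0): OLD=211017/2048 → NEW=0, ERR=211017/2048
(2,1): OLD=9261763/65536 → NEW=255, ERR=-7449917/65536
(2,2): OLD=76846633/1048576 → NEW=0, ERR=76846633/1048576
(2,3): OLD=1536085889/8388608 → NEW=255, ERR=-603009151/8388608
(2,4): OLD=9798888761/67108864 → NEW=255, ERR=-7313871559/67108864
(2,5): OLD=220381755515/2147483648 → NEW=0, ERR=220381755515/2147483648
(2,6): OLD=7374311963405/34359738368 → NEW=255, ERR=-1387421320435/34359738368
(3,0): OLD=94250473/1048576 → NEW=0, ERR=94250473/1048576
(3,1): OLD=956144997/8388608 → NEW=0, ERR=956144997/8388608
(3,2): OLD=11018324503/67108864 → NEW=255, ERR=-6094435817/67108864
(3,3): OLD=18240364845/268435456 → NEW=0, ERR=18240364845/268435456
(3,4): OLD=5855574044649/34359738368 → NEW=255, ERR=-2906159239191/34359738368
(3,5): OLD=42518985591931/274877906944 → NEW=255, ERR=-27574880678789/274877906944
(3,6): OLD=716471754002149/4398046511104 → NEW=255, ERR=-405030106329371/4398046511104
Row 0: ..#.###
Row 1: .#.#.##
Row 2: .#.##.#
Row 3: ..#.###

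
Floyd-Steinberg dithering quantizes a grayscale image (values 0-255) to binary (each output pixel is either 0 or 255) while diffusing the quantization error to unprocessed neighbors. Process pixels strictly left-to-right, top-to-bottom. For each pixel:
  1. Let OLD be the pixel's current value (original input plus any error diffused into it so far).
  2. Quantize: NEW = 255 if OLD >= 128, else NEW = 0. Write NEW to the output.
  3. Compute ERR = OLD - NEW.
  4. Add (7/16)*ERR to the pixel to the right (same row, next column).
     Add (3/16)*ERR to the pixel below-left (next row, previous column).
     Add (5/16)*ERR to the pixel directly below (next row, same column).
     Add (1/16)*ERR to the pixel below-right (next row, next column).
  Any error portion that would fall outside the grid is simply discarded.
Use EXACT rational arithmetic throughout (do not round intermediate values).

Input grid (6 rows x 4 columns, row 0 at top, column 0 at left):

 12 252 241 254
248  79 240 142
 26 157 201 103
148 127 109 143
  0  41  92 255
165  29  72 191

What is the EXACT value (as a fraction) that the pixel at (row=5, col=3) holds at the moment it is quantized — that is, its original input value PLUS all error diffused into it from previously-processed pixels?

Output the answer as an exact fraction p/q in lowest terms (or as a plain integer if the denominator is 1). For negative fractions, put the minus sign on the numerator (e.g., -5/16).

(0,0): OLD=12 → NEW=0, ERR=12
(0,1): OLD=1029/4 → NEW=255, ERR=9/4
(0,2): OLD=15487/64 → NEW=255, ERR=-833/64
(0,3): OLD=254265/1024 → NEW=255, ERR=-6855/1024
(1,0): OLD=16139/64 → NEW=255, ERR=-181/64
(1,1): OLD=39309/512 → NEW=0, ERR=39309/512
(1,2): OLD=4397585/16384 → NEW=255, ERR=219665/16384
(1,3): OLD=38000455/262144 → NEW=255, ERR=-28846265/262144
(2,0): OLD=323679/8192 → NEW=0, ERR=323679/8192
(2,1): OLD=52590213/262144 → NEW=255, ERR=-14256507/262144
(2,2): OLD=86802521/524288 → NEW=255, ERR=-46890919/524288
(2,3): OLD=254356821/8388608 → NEW=0, ERR=254356821/8388608
(3,0): OLD=629776111/4194304 → NEW=255, ERR=-439771409/4194304
(3,1): OLD=3344246897/67108864 → NEW=0, ERR=3344246897/67108864
(3,2): OLD=112892296847/1073741824 → NEW=0, ERR=112892296847/1073741824
(3,3): OLD=3313723134569/17179869184 → NEW=255, ERR=-1067143507351/17179869184
(4,0): OLD=-25148972029/1073741824 → NEW=0, ERR=-25148972029/1073741824
(4,1): OLD=510983496969/8589934592 → NEW=0, ERR=510983496969/8589934592
(4,2): OLD=39128616827753/274877906944 → NEW=255, ERR=-30965249442967/274877906944
(4,3): OLD=848274061635503/4398046511104 → NEW=255, ERR=-273227798696017/4398046511104
(5,0): OLD=23204418932627/137438953472 → NEW=255, ERR=-11842514202733/137438953472
(5,1): OLD=-55828375669531/4398046511104 → NEW=0, ERR=-55828375669531/4398046511104
(5,2): OLD=51264723438369/2199023255552 → NEW=0, ERR=51264723438369/2199023255552
(5,3): OLD=12296553281503433/70368744177664 → NEW=255, ERR=-5647476483800887/70368744177664
Target (5,3): original=191, with diffused error = 12296553281503433/70368744177664

Answer: 12296553281503433/70368744177664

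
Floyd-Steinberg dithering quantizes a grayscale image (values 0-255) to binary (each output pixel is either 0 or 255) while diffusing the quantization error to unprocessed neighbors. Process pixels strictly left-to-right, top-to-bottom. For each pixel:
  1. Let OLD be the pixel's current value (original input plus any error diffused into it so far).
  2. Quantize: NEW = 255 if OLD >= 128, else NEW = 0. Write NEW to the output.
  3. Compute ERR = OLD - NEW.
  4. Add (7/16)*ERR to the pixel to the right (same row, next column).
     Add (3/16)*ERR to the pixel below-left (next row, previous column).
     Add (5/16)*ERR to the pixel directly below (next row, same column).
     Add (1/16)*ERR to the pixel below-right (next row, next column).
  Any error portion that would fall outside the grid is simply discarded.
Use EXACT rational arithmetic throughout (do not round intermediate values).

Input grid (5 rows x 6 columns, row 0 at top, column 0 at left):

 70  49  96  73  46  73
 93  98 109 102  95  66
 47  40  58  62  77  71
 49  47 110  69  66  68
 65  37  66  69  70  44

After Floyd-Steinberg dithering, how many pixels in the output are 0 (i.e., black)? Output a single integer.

Answer: 23

Derivation:
(0,0): OLD=70 → NEW=0, ERR=70
(0,1): OLD=637/8 → NEW=0, ERR=637/8
(0,2): OLD=16747/128 → NEW=255, ERR=-15893/128
(0,3): OLD=38253/2048 → NEW=0, ERR=38253/2048
(0,4): OLD=1775099/32768 → NEW=0, ERR=1775099/32768
(0,5): OLD=50698717/524288 → NEW=0, ERR=50698717/524288
(1,0): OLD=16615/128 → NEW=255, ERR=-16025/128
(1,1): OLD=50385/1024 → NEW=0, ERR=50385/1024
(1,2): OLD=3283493/32768 → NEW=0, ERR=3283493/32768
(1,3): OLD=20194689/131072 → NEW=255, ERR=-13228671/131072
(1,4): OLD=730411811/8388608 → NEW=0, ERR=730411811/8388608
(1,5): OLD=18481575429/134217728 → NEW=255, ERR=-15743945211/134217728
(2,0): OLD=280203/16384 → NEW=0, ERR=280203/16384
(2,1): OLD=38704041/524288 → NEW=0, ERR=38704041/524288
(2,2): OLD=887200059/8388608 → NEW=0, ERR=887200059/8388608
(2,3): OLD=6665267235/67108864 → NEW=0, ERR=6665267235/67108864
(2,4): OLD=256324932329/2147483648 → NEW=0, ERR=256324932329/2147483648
(2,5): OLD=3161285757167/34359738368 → NEW=0, ERR=3161285757167/34359738368
(3,0): OLD=571986395/8388608 → NEW=0, ERR=571986395/8388608
(3,1): OLD=8106762687/67108864 → NEW=0, ERR=8106762687/67108864
(3,2): OLD=117648430381/536870912 → NEW=255, ERR=-19253652179/536870912
(3,3): OLD=3894260456071/34359738368 → NEW=0, ERR=3894260456071/34359738368
(3,4): OLD=48473087795623/274877906944 → NEW=255, ERR=-21620778475097/274877906944
(3,5): OLD=306982735054185/4398046511104 → NEW=0, ERR=306982735054185/4398046511104
(4,0): OLD=116992962421/1073741824 → NEW=0, ERR=116992962421/1073741824
(4,1): OLD=2060839257201/17179869184 → NEW=0, ERR=2060839257201/17179869184
(4,2): OLD=74807908484099/549755813888 → NEW=255, ERR=-65379824057341/549755813888
(4,3): OLD=311372075934767/8796093022208 → NEW=0, ERR=311372075934767/8796093022208
(4,4): OLD=11410731247480095/140737488355328 → NEW=0, ERR=11410731247480095/140737488355328
(4,5): OLD=217001709563931513/2251799813685248 → NEW=0, ERR=217001709563931513/2251799813685248
Output grid:
  Row 0: ..#...  (5 black, running=5)
  Row 1: #..#.#  (3 black, running=8)
  Row 2: ......  (6 black, running=14)
  Row 3: ..#.#.  (4 black, running=18)
  Row 4: ..#...  (5 black, running=23)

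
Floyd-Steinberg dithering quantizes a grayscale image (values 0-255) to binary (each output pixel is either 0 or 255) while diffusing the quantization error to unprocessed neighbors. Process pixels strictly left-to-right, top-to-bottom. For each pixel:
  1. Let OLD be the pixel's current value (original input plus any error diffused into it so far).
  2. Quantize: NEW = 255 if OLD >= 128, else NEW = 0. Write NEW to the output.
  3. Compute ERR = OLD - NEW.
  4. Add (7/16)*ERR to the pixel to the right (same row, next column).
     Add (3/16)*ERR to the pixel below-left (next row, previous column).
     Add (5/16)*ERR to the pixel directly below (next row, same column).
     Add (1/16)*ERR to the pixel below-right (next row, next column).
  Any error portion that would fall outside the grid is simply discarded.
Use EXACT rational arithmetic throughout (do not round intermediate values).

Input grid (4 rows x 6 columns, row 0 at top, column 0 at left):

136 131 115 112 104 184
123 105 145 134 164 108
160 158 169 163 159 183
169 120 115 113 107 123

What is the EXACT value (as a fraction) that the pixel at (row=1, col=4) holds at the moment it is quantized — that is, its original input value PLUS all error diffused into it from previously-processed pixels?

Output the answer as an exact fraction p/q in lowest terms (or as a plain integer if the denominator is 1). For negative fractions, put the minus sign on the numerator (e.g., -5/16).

(0,0): OLD=136 → NEW=255, ERR=-119
(0,1): OLD=1263/16 → NEW=0, ERR=1263/16
(0,2): OLD=38281/256 → NEW=255, ERR=-26999/256
(0,3): OLD=269759/4096 → NEW=0, ERR=269759/4096
(0,4): OLD=8704057/65536 → NEW=255, ERR=-8007623/65536
(0,5): OLD=136884623/1048576 → NEW=255, ERR=-130502257/1048576
(1,0): OLD=25757/256 → NEW=0, ERR=25757/256
(1,1): OLD=299979/2048 → NEW=255, ERR=-222261/2048
(1,2): OLD=5363751/65536 → NEW=0, ERR=5363751/65536
(1,3): OLD=42175387/262144 → NEW=255, ERR=-24671333/262144
(1,4): OLD=1097607793/16777216 → NEW=0, ERR=1097607793/16777216
Target (1,4): original=164, with diffused error = 1097607793/16777216

Answer: 1097607793/16777216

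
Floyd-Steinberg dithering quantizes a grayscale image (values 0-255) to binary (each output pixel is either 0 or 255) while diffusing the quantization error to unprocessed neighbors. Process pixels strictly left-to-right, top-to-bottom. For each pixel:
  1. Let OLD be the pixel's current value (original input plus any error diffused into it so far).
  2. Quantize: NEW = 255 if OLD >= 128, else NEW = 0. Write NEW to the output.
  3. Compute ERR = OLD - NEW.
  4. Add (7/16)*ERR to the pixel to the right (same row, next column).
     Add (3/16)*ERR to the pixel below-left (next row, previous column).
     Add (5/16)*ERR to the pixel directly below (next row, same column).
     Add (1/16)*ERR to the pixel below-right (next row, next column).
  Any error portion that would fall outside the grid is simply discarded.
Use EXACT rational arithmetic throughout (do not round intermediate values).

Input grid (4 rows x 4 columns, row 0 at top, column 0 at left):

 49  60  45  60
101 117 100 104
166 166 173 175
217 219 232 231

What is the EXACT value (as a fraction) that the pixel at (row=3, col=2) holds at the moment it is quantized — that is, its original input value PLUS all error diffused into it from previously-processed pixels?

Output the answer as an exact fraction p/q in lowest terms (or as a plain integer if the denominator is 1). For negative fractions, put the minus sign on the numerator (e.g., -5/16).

Answer: 915802209489/4294967296

Derivation:
(0,0): OLD=49 → NEW=0, ERR=49
(0,1): OLD=1303/16 → NEW=0, ERR=1303/16
(0,2): OLD=20641/256 → NEW=0, ERR=20641/256
(0,3): OLD=390247/4096 → NEW=0, ERR=390247/4096
(1,0): OLD=33685/256 → NEW=255, ERR=-31595/256
(1,1): OLD=218387/2048 → NEW=0, ERR=218387/2048
(1,2): OLD=12766607/65536 → NEW=255, ERR=-3945073/65536
(1,3): OLD=117940249/1048576 → NEW=0, ERR=117940249/1048576
(2,0): OLD=4830849/32768 → NEW=255, ERR=-3524991/32768
(2,1): OLD=139732123/1048576 → NEW=255, ERR=-127654757/1048576
(2,2): OLD=269863015/2097152 → NEW=255, ERR=-264910745/2097152
(2,3): OLD=5070810539/33554432 → NEW=255, ERR=-3485569621/33554432
(3,0): OLD=2693693041/16777216 → NEW=255, ERR=-1584497039/16777216
(3,1): OLD=29320851759/268435456 → NEW=0, ERR=29320851759/268435456
(3,2): OLD=915802209489/4294967296 → NEW=255, ERR=-179414450991/4294967296
Target (3,2): original=232, with diffused error = 915802209489/4294967296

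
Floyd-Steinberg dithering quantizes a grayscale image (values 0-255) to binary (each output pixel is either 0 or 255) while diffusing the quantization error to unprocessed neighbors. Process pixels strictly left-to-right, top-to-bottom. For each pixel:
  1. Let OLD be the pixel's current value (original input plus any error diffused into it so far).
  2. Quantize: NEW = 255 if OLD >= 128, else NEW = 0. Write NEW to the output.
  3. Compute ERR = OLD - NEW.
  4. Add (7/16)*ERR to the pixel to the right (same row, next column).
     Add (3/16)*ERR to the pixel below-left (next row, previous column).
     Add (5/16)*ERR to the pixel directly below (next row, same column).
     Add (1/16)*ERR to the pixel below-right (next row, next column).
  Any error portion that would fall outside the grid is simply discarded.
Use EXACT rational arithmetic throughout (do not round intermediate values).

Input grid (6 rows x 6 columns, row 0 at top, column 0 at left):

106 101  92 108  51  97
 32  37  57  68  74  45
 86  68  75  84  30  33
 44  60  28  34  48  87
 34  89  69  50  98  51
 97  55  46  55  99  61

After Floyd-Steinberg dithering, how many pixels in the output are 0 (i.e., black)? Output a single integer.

(0,0): OLD=106 → NEW=0, ERR=106
(0,1): OLD=1179/8 → NEW=255, ERR=-861/8
(0,2): OLD=5749/128 → NEW=0, ERR=5749/128
(0,3): OLD=261427/2048 → NEW=0, ERR=261427/2048
(0,4): OLD=3501157/32768 → NEW=0, ERR=3501157/32768
(0,5): OLD=75364035/524288 → NEW=255, ERR=-58329405/524288
(1,0): OLD=5753/128 → NEW=0, ERR=5753/128
(1,1): OLD=38991/1024 → NEW=0, ERR=38991/1024
(1,2): OLD=3437435/32768 → NEW=0, ERR=3437435/32768
(1,3): OLD=23150751/131072 → NEW=255, ERR=-10272609/131072
(1,4): OLD=505153597/8388608 → NEW=0, ERR=505153597/8388608
(1,5): OLD=5805816731/134217728 → NEW=0, ERR=5805816731/134217728
(2,0): OLD=1756117/16384 → NEW=0, ERR=1756117/16384
(2,1): OLD=78260855/524288 → NEW=255, ERR=-55432585/524288
(2,2): OLD=412804389/8388608 → NEW=0, ERR=412804389/8388608
(2,3): OLD=6636064573/67108864 → NEW=0, ERR=6636064573/67108864
(2,4): OLD=204639999799/2147483648 → NEW=0, ERR=204639999799/2147483648
(2,5): OLD=3160136024049/34359738368 → NEW=0, ERR=3160136024049/34359738368
(3,0): OLD=483779717/8388608 → NEW=0, ERR=483779717/8388608
(3,1): OLD=4571229985/67108864 → NEW=0, ERR=4571229985/67108864
(3,2): OLD=45694189683/536870912 → NEW=0, ERR=45694189683/536870912
(3,3): OLD=4229036670297/34359738368 → NEW=0, ERR=4229036670297/34359738368
(3,4): OLD=42620404438073/274877906944 → NEW=255, ERR=-27473461832647/274877906944
(3,5): OLD=342915174573751/4398046511104 → NEW=0, ERR=342915174573751/4398046511104
(4,0): OLD=69572100651/1073741824 → NEW=0, ERR=69572100651/1073741824
(4,1): OLD=2717800402607/17179869184 → NEW=255, ERR=-1663066239313/17179869184
(4,2): OLD=44299944269661/549755813888 → NEW=0, ERR=44299944269661/549755813888
(4,3): OLD=970177273861297/8796093022208 → NEW=0, ERR=970177273861297/8796093022208
(4,4): OLD=19327885317666241/140737488355328 → NEW=255, ERR=-16560174212942399/140737488355328
(4,5): OLD=39720586480835751/2251799813685248 → NEW=0, ERR=39720586480835751/2251799813685248
(5,0): OLD=27239726307709/274877906944 → NEW=0, ERR=27239726307709/274877906944
(5,1): OLD=767571434581581/8796093022208 → NEW=0, ERR=767571434581581/8796093022208
(5,2): OLD=8724980977522335/70368744177664 → NEW=0, ERR=8724980977522335/70368744177664
(5,3): OLD=285273168441111109/2251799813685248 → NEW=0, ERR=285273168441111109/2251799813685248
(5,4): OLD=575809536060102245/4503599627370496 → NEW=0, ERR=575809536060102245/4503599627370496
(5,5): OLD=8293460278728520553/72057594037927936 → NEW=0, ERR=8293460278728520553/72057594037927936
Output grid:
  Row 0: .#...#  (4 black, running=4)
  Row 1: ...#..  (5 black, running=9)
  Row 2: .#....  (5 black, running=14)
  Row 3: ....#.  (5 black, running=19)
  Row 4: .#..#.  (4 black, running=23)
  Row 5: ......  (6 black, running=29)

Answer: 29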